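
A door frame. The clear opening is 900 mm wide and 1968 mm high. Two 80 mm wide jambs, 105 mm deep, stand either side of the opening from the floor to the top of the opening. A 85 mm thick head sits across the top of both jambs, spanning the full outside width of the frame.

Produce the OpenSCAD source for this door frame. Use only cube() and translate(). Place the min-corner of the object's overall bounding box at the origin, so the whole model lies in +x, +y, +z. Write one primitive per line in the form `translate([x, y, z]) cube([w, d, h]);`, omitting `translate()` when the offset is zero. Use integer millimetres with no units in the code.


cube([80, 105, 1968]);
translate([980, 0, 0]) cube([80, 105, 1968]);
translate([0, 0, 1968]) cube([1060, 105, 85]);


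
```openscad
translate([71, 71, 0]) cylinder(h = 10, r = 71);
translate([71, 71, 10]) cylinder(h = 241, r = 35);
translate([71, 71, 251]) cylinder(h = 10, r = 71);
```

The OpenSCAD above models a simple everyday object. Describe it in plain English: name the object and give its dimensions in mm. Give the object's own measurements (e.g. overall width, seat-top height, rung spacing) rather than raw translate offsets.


A spool: two coaxial disc flanges of radius 71 mm and thickness 10 mm, joined by a core cylinder of radius 35 mm and height 241 mm. The lower flange rests on z = 0 and the three cylinders share a vertical axis.


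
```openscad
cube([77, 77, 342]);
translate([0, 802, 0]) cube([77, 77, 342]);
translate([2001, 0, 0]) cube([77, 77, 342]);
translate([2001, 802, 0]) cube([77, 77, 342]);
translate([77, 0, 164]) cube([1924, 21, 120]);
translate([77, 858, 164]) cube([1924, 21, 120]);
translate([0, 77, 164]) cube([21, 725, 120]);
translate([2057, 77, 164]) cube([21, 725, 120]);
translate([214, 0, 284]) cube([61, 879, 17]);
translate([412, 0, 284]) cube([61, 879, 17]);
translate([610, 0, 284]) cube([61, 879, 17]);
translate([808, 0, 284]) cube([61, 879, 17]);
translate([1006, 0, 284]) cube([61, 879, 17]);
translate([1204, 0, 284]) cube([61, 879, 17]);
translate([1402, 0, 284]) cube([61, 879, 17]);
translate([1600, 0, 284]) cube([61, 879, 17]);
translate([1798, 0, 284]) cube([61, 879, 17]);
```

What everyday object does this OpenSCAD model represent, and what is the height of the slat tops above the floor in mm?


A bed frame. The slat-top height is 301 mm.

Four posts, four rails, and a row of slats — a bed frame. Slats sit on the rails at z = 164 + 120 = 284; with slat thickness 17, the top is 301 mm.


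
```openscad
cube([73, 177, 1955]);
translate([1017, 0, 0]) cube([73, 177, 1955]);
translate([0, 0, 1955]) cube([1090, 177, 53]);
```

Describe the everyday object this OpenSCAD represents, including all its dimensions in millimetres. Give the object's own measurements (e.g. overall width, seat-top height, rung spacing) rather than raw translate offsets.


A door frame. The clear opening is 944 mm wide and 1955 mm high. Two 73 mm wide jambs, 177 mm deep, stand either side of the opening from the floor to the top of the opening. A 53 mm thick head sits across the top of both jambs, spanning the full outside width of the frame.


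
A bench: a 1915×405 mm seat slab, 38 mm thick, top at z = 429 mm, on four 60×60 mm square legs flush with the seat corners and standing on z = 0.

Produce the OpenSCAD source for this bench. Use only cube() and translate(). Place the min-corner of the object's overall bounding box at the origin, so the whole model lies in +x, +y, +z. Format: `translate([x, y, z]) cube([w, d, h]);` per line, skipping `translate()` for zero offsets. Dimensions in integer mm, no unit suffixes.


translate([0, 0, 391]) cube([1915, 405, 38]);
cube([60, 60, 391]);
translate([0, 345, 0]) cube([60, 60, 391]);
translate([1855, 0, 0]) cube([60, 60, 391]);
translate([1855, 345, 0]) cube([60, 60, 391]);


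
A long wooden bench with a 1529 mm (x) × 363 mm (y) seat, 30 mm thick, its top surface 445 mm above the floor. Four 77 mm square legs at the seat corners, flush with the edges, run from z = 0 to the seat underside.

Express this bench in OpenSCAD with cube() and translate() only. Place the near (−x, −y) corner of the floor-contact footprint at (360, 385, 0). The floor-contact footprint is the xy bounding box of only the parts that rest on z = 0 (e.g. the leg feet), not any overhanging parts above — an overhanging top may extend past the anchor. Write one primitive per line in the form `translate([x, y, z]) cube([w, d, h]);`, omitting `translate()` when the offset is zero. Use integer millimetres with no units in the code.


translate([360, 385, 415]) cube([1529, 363, 30]);
translate([360, 385, 0]) cube([77, 77, 415]);
translate([360, 671, 0]) cube([77, 77, 415]);
translate([1812, 385, 0]) cube([77, 77, 415]);
translate([1812, 671, 0]) cube([77, 77, 415]);


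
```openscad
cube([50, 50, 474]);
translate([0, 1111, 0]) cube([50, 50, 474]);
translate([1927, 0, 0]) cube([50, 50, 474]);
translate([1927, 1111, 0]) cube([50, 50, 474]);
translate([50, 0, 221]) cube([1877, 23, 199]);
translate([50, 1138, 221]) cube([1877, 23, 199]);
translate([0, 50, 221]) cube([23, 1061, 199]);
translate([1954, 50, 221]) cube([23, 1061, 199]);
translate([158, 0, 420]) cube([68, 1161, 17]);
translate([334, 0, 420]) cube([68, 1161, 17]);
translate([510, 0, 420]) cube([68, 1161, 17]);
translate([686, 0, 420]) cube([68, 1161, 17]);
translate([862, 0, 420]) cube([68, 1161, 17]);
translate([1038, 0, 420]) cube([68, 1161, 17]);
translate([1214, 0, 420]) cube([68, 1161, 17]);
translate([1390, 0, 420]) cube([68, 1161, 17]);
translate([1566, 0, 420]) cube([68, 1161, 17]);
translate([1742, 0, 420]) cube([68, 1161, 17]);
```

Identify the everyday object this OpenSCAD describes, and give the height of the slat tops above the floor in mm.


A bed frame. The slat-top height is 437 mm.

Four posts, four rails, and a row of slats — a bed frame. Slats sit on the rails at z = 221 + 199 = 420; with slat thickness 17, the top is 437 mm.


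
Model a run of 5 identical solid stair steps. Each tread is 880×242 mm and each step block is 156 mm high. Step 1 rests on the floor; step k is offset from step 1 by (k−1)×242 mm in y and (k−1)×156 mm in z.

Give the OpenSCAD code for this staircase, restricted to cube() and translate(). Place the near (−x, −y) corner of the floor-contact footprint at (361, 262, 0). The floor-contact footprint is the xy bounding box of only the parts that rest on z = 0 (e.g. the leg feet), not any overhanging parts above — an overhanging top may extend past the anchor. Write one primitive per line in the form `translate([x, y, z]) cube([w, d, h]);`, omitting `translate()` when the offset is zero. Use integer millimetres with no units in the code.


translate([361, 262, 0]) cube([880, 242, 156]);
translate([361, 504, 156]) cube([880, 242, 156]);
translate([361, 746, 312]) cube([880, 242, 156]);
translate([361, 988, 468]) cube([880, 242, 156]);
translate([361, 1230, 624]) cube([880, 242, 156]);


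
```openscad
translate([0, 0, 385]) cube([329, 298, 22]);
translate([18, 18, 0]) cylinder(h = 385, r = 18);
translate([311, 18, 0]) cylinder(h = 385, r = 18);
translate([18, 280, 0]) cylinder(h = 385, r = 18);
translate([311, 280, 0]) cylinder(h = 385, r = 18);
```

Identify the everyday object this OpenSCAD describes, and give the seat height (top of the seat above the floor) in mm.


A stool. The seat height is 407 mm.

A 329×298×22 slab at z = 385 on four corner cylinders — a stool. The seat top is 385 + 22 = 407 mm.


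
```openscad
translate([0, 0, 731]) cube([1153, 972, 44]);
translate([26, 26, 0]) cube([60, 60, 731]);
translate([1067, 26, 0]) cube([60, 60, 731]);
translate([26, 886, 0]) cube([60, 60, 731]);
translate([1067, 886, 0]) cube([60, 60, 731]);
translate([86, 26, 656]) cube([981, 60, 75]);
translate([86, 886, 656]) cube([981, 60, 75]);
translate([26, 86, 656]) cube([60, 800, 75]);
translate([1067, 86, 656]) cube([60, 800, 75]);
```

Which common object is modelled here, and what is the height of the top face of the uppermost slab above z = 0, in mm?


A table. The table height is 775 mm.

A 1153×972×44 slab sits at z = 731 on four 60 mm square posts — a table. The top surface is at 731 + 44 = 775 mm.


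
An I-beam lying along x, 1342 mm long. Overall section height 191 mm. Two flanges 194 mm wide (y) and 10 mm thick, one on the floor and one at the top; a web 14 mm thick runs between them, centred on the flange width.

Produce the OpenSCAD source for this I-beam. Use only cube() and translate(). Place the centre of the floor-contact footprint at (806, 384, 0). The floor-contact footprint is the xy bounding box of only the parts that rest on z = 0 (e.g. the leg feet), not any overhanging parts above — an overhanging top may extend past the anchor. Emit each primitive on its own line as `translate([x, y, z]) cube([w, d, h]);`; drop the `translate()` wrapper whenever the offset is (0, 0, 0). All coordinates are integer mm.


translate([135, 287, 0]) cube([1342, 194, 10]);
translate([135, 377, 10]) cube([1342, 14, 171]);
translate([135, 287, 181]) cube([1342, 194, 10]);


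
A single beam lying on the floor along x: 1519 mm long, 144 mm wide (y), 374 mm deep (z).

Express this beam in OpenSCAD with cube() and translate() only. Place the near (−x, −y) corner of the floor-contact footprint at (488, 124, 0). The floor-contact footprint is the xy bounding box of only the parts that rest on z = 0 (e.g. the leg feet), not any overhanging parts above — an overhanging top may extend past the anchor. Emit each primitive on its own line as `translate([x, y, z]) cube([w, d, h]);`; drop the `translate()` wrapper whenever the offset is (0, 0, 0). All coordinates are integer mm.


translate([488, 124, 0]) cube([1519, 144, 374]);


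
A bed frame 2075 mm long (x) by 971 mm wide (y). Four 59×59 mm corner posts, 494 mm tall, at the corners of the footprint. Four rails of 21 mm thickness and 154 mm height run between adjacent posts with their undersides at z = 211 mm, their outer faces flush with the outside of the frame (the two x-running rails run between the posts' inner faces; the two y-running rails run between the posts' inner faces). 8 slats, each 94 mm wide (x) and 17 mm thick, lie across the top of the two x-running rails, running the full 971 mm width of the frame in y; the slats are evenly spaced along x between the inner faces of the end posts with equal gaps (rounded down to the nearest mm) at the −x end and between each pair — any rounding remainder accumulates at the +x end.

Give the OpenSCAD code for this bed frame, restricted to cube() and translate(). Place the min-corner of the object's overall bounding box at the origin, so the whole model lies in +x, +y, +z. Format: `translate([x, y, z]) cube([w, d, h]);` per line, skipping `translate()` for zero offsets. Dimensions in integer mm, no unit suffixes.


cube([59, 59, 494]);
translate([0, 912, 0]) cube([59, 59, 494]);
translate([2016, 0, 0]) cube([59, 59, 494]);
translate([2016, 912, 0]) cube([59, 59, 494]);
translate([59, 0, 211]) cube([1957, 21, 154]);
translate([59, 950, 211]) cube([1957, 21, 154]);
translate([0, 59, 211]) cube([21, 853, 154]);
translate([2054, 59, 211]) cube([21, 853, 154]);
translate([192, 0, 365]) cube([94, 971, 17]);
translate([419, 0, 365]) cube([94, 971, 17]);
translate([646, 0, 365]) cube([94, 971, 17]);
translate([873, 0, 365]) cube([94, 971, 17]);
translate([1100, 0, 365]) cube([94, 971, 17]);
translate([1327, 0, 365]) cube([94, 971, 17]);
translate([1554, 0, 365]) cube([94, 971, 17]);
translate([1781, 0, 365]) cube([94, 971, 17]);


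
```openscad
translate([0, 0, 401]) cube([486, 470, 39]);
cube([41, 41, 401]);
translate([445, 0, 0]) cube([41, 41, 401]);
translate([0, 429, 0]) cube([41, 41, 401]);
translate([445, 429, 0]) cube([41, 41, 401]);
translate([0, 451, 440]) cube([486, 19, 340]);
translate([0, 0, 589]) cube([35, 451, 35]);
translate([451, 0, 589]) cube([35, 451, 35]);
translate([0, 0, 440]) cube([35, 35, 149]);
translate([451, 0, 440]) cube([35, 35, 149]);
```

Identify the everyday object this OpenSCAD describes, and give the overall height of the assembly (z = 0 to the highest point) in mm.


A chair. The overall height is 780 mm.

A slab on four corner posts with a tall panel at the back — a chair. The seat slab sits at z = 401 with thickness 39, and the 340 mm backrest starts at the seat top, so the overall height is 401 + 39 + 340 = 780 mm.


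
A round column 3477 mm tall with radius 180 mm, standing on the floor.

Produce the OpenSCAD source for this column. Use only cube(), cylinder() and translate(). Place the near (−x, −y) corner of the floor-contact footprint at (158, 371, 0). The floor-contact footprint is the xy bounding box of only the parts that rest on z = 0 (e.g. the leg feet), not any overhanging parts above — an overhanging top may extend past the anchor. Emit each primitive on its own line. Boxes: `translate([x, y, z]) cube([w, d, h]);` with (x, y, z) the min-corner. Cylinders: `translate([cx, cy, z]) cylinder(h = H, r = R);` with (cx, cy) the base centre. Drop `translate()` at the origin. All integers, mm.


translate([338, 551, 0]) cylinder(h = 3477, r = 180);


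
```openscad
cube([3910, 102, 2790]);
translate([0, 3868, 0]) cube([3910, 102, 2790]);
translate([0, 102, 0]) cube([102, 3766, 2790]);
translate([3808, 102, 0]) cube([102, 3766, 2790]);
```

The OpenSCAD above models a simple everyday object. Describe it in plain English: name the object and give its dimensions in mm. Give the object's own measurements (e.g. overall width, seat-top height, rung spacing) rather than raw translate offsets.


The wall frame of a small rectangular building: four walls, each 2790 mm tall and 102 mm thick, enclosing a footprint 3910 mm (x) by 3970 mm (y) outside-to-outside, with no floor or roof. The front and back walls (the −y and +y sides) span the full width; the two side walls fit between them.


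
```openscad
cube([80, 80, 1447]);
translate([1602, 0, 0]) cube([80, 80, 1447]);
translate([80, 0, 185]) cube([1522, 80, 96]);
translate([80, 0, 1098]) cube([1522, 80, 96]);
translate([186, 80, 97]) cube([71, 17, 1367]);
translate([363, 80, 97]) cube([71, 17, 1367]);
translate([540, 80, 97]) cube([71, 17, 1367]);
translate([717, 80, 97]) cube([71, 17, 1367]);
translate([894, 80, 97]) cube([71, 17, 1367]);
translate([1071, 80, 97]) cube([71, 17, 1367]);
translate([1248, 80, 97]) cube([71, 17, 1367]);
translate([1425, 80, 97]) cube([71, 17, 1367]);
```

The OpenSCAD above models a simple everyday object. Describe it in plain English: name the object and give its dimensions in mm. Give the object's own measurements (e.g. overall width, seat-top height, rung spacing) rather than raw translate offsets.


A fence section. Two 80×80 mm posts, 1447 mm tall, stand on the floor with a clear span of 1522 mm between their inner faces. Two horizontal rails of 80×96 mm section span the gap between the posts with their undersides at z = 185 mm and z = 1098 mm, flush with the posts' −y face. 8 pickets, each 71 mm wide, 17 mm thick and 1367 mm tall, are fixed to the +y face of the rails with their bottoms at z = 97 mm, spaced across the span with a 106 mm gap after the −x post and between neighbouring pickets and before the +x post.


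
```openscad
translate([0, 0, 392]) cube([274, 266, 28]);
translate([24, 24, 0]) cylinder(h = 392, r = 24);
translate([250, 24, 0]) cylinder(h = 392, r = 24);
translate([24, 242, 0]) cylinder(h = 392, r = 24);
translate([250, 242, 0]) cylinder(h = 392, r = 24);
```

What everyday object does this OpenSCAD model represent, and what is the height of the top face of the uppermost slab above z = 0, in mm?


A stool. The seat height is 420 mm.

A 274×266×28 slab at z = 392 on four corner cylinders — a stool. The seat top is 392 + 28 = 420 mm.


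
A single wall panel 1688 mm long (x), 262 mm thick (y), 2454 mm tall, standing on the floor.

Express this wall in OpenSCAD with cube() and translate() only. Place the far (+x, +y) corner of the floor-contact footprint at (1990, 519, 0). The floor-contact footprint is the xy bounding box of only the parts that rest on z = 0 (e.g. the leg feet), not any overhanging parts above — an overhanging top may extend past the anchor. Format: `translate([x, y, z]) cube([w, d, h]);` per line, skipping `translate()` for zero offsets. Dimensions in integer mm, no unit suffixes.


translate([302, 257, 0]) cube([1688, 262, 2454]);


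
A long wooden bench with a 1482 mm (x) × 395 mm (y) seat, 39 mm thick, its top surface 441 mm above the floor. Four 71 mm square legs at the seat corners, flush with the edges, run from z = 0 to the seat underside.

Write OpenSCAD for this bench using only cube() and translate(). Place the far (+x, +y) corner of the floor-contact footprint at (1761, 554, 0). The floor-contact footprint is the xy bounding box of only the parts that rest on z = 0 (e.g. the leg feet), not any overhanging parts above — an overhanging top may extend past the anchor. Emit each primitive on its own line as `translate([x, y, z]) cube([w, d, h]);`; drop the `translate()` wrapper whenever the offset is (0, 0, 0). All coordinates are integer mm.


translate([279, 159, 402]) cube([1482, 395, 39]);
translate([279, 159, 0]) cube([71, 71, 402]);
translate([279, 483, 0]) cube([71, 71, 402]);
translate([1690, 159, 0]) cube([71, 71, 402]);
translate([1690, 483, 0]) cube([71, 71, 402]);


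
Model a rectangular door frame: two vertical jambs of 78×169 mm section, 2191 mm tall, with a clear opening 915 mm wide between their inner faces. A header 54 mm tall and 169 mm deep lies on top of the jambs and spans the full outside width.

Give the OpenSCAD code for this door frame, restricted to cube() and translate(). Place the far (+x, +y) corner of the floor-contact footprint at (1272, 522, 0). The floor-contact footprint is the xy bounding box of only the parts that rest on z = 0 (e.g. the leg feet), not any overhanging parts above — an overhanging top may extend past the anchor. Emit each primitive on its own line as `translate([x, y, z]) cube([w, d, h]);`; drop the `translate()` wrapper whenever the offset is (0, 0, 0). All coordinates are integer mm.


translate([201, 353, 0]) cube([78, 169, 2191]);
translate([1194, 353, 0]) cube([78, 169, 2191]);
translate([201, 353, 2191]) cube([1071, 169, 54]);


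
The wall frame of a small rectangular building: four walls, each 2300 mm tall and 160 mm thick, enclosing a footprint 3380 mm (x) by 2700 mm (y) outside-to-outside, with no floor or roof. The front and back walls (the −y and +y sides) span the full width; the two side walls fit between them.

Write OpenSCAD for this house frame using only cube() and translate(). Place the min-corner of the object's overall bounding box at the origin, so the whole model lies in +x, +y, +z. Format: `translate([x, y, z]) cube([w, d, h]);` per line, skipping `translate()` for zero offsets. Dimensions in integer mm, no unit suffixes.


cube([3380, 160, 2300]);
translate([0, 2540, 0]) cube([3380, 160, 2300]);
translate([0, 160, 0]) cube([160, 2380, 2300]);
translate([3220, 160, 0]) cube([160, 2380, 2300]);


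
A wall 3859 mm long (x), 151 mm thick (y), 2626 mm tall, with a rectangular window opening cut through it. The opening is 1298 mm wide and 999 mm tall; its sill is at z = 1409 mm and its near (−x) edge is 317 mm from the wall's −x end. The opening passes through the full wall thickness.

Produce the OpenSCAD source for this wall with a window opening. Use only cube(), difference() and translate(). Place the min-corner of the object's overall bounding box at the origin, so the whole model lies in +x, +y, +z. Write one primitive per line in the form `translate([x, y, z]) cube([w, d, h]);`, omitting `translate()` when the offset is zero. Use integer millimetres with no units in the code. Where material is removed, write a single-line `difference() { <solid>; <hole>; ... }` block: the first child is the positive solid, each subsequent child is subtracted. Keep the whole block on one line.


difference() { cube([3859, 151, 2626]); translate([317, 0, 1409]) cube([1298, 151, 999]); }


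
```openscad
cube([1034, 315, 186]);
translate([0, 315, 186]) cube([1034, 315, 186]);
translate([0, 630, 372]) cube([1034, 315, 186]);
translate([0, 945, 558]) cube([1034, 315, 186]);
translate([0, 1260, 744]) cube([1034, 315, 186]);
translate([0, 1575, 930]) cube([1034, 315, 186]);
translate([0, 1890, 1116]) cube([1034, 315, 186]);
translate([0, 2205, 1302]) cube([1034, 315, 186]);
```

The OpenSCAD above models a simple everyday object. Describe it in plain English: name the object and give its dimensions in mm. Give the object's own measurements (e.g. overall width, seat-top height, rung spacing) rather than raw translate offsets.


A straight staircase of 8 solid steps. Each step is 1034 mm wide (x), 315 mm deep (y, the going) and 186 mm tall (the rise). The first step rests on the floor; each subsequent step sits one going further in +y and one rise higher in +z, directly behind and above the previous step with no overlap.


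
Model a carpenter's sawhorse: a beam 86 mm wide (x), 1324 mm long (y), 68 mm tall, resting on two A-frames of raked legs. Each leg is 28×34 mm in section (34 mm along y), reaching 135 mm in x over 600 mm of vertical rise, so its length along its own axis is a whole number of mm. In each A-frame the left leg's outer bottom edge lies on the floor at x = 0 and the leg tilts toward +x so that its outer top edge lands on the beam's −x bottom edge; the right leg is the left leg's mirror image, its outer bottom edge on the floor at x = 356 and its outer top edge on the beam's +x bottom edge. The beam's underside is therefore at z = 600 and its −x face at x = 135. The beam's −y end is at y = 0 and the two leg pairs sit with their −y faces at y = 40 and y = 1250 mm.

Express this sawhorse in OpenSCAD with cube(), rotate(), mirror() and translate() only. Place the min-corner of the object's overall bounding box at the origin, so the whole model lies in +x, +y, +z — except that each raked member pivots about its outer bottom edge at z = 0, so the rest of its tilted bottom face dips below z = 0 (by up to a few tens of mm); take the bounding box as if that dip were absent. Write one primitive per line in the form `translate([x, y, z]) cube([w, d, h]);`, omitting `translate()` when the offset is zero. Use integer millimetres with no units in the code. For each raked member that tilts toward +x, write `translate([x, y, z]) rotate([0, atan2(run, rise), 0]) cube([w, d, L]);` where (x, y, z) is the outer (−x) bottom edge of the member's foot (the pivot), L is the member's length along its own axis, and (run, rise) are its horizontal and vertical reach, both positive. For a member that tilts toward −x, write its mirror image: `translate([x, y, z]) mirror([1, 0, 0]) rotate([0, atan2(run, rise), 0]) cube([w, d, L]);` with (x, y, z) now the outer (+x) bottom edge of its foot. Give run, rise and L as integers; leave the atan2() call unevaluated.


translate([135, 0, 600]) cube([86, 1324, 68]);
translate([0, 40, 0]) rotate([0, atan2(135, 600), 0]) cube([28, 34, 615]);
translate([356, 40, 0]) mirror([1, 0, 0]) rotate([0, atan2(135, 600), 0]) cube([28, 34, 615]);
translate([0, 1250, 0]) rotate([0, atan2(135, 600), 0]) cube([28, 34, 615]);
translate([356, 1250, 0]) mirror([1, 0, 0]) rotate([0, atan2(135, 600), 0]) cube([28, 34, 615]);


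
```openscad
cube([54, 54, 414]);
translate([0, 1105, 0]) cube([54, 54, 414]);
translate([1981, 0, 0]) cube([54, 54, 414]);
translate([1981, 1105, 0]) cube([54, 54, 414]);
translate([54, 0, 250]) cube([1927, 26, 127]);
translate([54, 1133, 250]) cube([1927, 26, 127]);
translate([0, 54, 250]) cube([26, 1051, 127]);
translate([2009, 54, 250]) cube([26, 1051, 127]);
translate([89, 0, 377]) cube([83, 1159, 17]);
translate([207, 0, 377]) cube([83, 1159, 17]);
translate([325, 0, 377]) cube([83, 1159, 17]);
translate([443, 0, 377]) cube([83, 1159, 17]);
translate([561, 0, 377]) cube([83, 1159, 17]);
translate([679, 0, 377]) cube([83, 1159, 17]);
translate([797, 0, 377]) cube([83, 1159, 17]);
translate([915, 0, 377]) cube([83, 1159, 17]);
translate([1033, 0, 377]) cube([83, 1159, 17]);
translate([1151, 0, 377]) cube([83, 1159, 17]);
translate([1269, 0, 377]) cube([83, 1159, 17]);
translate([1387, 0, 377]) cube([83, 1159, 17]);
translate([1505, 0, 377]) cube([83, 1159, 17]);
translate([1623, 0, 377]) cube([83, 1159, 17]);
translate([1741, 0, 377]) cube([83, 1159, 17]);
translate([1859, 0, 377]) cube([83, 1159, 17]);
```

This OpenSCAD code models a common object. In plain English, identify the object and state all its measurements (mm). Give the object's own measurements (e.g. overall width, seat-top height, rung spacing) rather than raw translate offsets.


A bed frame 2035 mm long (x) by 1159 mm wide (y). Four 54×54 mm corner posts, 414 mm tall, at the corners of the footprint. Four rails of 26 mm thickness and 127 mm height run between adjacent posts with their undersides at z = 250 mm, their outer faces flush with the outside of the frame (the two x-running rails run between the posts' inner faces; the two y-running rails run between the posts' inner faces). 16 slats, each 83 mm wide (x) and 17 mm thick, lie across the top of the two x-running rails, running the full 1159 mm width of the frame in y; along x they sit between the end posts with a 35 mm gap after the −x posts and between neighbouring slats, leaving 39 mm before the +x posts.


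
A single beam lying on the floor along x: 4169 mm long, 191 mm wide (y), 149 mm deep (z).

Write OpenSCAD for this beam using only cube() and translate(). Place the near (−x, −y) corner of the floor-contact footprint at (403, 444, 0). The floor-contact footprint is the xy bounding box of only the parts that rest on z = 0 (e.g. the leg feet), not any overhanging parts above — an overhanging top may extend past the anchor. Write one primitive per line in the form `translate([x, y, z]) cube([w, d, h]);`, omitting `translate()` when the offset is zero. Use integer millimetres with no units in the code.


translate([403, 444, 0]) cube([4169, 191, 149]);


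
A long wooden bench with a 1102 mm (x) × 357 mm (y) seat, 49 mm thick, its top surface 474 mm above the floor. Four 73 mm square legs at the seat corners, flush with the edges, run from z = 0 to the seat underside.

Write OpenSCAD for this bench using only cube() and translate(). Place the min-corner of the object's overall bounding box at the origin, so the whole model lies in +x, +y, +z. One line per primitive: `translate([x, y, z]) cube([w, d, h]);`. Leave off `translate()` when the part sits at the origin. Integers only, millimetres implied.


// leg_h = 474 − 49 = 425
translate([0, 0, 425]) cube([1102, 357, 49]);
cube([73, 73, 425]);
translate([0, 284, 0]) cube([73, 73, 425]);
translate([1029, 0, 0]) cube([73, 73, 425]);
translate([1029, 284, 0]) cube([73, 73, 425]);


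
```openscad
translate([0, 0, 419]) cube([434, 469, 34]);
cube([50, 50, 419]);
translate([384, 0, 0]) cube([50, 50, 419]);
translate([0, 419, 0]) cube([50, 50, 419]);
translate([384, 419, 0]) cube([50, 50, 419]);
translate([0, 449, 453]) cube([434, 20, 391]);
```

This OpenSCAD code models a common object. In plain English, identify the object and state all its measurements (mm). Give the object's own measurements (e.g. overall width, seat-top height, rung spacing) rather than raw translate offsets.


A chair. The seat is a 434×469×34 mm slab with its top at z = 453 mm, on four 50×50 mm corner legs (flush with the seat edges, standing on z = 0). A flat backrest 20 mm thick, 391 mm tall, spans the full seat width and rises from the seat top along its +y edge, rear face flush with the rear of the seat.


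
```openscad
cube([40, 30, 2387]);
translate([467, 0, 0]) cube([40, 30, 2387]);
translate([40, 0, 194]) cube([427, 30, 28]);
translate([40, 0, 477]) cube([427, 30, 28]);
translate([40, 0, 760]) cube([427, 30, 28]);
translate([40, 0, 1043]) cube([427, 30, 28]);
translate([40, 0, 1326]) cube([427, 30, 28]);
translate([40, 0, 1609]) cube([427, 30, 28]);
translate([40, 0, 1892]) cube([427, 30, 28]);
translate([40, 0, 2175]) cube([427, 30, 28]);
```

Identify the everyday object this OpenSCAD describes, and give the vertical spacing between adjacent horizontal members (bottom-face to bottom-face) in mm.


A ladder. The rung spacing is 283 mm.

Two tall 40×30 posts with 8 short bars between them — a ladder. Adjacent rungs sit at z = 194 and z = 477, so the spacing is 477 − 194 = 283 mm.


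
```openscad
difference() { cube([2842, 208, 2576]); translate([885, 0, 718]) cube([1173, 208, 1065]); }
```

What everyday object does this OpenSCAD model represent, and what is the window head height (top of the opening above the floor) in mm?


A wall with a window opening. The window head height is 1783 mm.

A wall with a rectangular opening subtracted — a window. Sill at z = 718, opening 1065 mm tall, so the head is at 718 + 1065 = 1783 mm.


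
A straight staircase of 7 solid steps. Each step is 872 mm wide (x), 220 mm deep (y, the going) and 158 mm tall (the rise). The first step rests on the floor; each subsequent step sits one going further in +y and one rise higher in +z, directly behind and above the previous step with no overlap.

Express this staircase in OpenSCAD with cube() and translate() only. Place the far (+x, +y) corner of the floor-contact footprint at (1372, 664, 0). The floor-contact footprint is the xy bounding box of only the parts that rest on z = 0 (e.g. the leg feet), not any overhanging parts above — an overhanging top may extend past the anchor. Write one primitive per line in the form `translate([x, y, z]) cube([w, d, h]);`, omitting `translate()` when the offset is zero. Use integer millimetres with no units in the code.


translate([500, 444, 0]) cube([872, 220, 158]);
translate([500, 664, 158]) cube([872, 220, 158]);
translate([500, 884, 316]) cube([872, 220, 158]);
translate([500, 1104, 474]) cube([872, 220, 158]);
translate([500, 1324, 632]) cube([872, 220, 158]);
translate([500, 1544, 790]) cube([872, 220, 158]);
translate([500, 1764, 948]) cube([872, 220, 158]);


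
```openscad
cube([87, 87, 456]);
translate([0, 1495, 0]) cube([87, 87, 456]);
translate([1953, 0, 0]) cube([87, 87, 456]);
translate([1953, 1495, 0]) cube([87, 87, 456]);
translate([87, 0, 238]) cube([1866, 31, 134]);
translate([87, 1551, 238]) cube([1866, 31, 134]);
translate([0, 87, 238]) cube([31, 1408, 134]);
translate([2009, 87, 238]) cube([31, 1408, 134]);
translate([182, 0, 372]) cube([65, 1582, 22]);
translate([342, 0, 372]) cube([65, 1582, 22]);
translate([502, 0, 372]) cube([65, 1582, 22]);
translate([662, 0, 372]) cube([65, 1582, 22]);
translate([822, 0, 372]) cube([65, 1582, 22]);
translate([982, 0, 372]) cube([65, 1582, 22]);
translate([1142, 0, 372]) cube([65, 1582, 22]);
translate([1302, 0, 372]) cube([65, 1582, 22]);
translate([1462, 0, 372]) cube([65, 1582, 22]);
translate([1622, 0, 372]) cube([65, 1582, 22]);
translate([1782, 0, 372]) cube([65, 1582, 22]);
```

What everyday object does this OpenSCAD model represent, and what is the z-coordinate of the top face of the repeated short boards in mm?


A bed frame. The slat-top height is 394 mm.

Four posts, four rails, and a row of slats — a bed frame. Slats sit on the rails at z = 238 + 134 = 372; with slat thickness 22, the top is 394 mm.


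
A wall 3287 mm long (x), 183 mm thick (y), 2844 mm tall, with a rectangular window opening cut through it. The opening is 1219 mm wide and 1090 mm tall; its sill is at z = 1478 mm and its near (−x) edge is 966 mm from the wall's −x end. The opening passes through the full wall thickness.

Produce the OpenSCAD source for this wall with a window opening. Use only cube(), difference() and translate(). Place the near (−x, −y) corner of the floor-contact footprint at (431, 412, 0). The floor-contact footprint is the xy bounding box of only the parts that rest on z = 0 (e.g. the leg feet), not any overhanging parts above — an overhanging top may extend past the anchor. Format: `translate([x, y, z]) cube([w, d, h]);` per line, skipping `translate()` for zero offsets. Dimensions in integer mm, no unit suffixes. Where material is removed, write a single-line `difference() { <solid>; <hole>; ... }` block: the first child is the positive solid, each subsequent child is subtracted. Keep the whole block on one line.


difference() { translate([431, 412, 0]) cube([3287, 183, 2844]); translate([1397, 412, 1478]) cube([1219, 183, 1090]); }


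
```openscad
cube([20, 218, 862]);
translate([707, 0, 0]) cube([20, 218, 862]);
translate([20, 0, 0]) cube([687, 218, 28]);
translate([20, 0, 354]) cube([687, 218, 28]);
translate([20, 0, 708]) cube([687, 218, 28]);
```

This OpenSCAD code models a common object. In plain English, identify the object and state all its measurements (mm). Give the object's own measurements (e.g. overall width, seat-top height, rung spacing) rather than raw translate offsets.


An open bookshelf. Two side panels, each 20 mm thick, 218 mm deep and 862 mm tall, stand 727 mm apart (outside-to-outside). Between them sit 3 shelves, each 28 mm thick and 218 mm deep, spanning the full gap between the sides. The bottom shelf rests on the floor (its underside at z = 0) and the clear gap between one shelf's top and the next shelf's underside is 326 mm.


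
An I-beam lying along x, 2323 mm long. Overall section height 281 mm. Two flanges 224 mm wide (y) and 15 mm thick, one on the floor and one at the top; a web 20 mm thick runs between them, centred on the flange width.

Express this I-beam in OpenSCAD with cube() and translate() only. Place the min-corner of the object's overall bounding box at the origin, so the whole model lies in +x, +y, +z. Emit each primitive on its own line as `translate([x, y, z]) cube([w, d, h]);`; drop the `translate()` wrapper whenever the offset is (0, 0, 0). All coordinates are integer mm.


cube([2323, 224, 15]);
translate([0, 102, 15]) cube([2323, 20, 251]);
translate([0, 0, 266]) cube([2323, 224, 15]);


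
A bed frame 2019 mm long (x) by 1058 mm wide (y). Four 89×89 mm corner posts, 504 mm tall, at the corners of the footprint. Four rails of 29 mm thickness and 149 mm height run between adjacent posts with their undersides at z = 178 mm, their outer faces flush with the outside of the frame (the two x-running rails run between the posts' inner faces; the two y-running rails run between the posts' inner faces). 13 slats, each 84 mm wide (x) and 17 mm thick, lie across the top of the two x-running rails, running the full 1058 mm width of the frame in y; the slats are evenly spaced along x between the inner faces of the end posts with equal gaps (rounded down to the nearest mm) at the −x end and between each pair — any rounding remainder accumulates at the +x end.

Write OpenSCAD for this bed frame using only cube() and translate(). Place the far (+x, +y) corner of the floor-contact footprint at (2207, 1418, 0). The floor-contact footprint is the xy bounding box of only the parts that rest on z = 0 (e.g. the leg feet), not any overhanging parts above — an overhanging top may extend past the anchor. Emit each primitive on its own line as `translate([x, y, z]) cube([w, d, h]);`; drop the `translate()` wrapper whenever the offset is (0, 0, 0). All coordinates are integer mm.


translate([188, 360, 0]) cube([89, 89, 504]);
translate([188, 1329, 0]) cube([89, 89, 504]);
translate([2118, 360, 0]) cube([89, 89, 504]);
translate([2118, 1329, 0]) cube([89, 89, 504]);
translate([277, 360, 178]) cube([1841, 29, 149]);
translate([277, 1389, 178]) cube([1841, 29, 149]);
translate([188, 449, 178]) cube([29, 880, 149]);
translate([2178, 449, 178]) cube([29, 880, 149]);
translate([330, 360, 327]) cube([84, 1058, 17]);
translate([467, 360, 327]) cube([84, 1058, 17]);
translate([604, 360, 327]) cube([84, 1058, 17]);
translate([741, 360, 327]) cube([84, 1058, 17]);
translate([878, 360, 327]) cube([84, 1058, 17]);
translate([1015, 360, 327]) cube([84, 1058, 17]);
translate([1152, 360, 327]) cube([84, 1058, 17]);
translate([1289, 360, 327]) cube([84, 1058, 17]);
translate([1426, 360, 327]) cube([84, 1058, 17]);
translate([1563, 360, 327]) cube([84, 1058, 17]);
translate([1700, 360, 327]) cube([84, 1058, 17]);
translate([1837, 360, 327]) cube([84, 1058, 17]);
translate([1974, 360, 327]) cube([84, 1058, 17]);


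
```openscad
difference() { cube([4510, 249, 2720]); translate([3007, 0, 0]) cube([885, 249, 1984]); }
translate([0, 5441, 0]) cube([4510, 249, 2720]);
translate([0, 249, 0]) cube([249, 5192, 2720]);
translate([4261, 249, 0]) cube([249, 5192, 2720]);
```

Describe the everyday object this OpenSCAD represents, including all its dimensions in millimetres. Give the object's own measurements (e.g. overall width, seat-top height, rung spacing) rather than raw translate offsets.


A single room: four walls, each 2720 mm tall and 249 mm thick, enclosing an outside footprint 4510×5690 mm (x × y), no floor or roof. The front and back walls (−y and +y sides) run the full x-width; the side walls fit between their inner faces. A door opening 885 mm wide and 1984 mm tall is cut through the front wall from the floor up, its −x edge 3007 mm from the wall's −x end.


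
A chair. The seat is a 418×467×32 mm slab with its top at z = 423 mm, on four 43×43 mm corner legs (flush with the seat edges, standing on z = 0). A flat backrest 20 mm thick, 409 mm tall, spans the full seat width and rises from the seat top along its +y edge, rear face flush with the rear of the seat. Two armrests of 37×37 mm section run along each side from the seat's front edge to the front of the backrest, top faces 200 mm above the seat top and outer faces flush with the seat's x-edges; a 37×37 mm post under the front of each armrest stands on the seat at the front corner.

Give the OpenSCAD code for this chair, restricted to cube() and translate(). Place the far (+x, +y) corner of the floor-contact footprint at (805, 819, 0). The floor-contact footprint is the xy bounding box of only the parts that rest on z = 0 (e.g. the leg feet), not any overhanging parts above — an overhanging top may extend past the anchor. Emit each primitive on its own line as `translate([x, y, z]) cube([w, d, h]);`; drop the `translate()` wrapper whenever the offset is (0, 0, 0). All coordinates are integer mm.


translate([387, 352, 391]) cube([418, 467, 32]);
translate([387, 352, 0]) cube([43, 43, 391]);
translate([762, 352, 0]) cube([43, 43, 391]);
translate([387, 776, 0]) cube([43, 43, 391]);
translate([762, 776, 0]) cube([43, 43, 391]);
translate([387, 799, 423]) cube([418, 20, 409]);
translate([387, 352, 586]) cube([37, 447, 37]);
translate([768, 352, 586]) cube([37, 447, 37]);
translate([387, 352, 423]) cube([37, 37, 163]);
translate([768, 352, 423]) cube([37, 37, 163]);


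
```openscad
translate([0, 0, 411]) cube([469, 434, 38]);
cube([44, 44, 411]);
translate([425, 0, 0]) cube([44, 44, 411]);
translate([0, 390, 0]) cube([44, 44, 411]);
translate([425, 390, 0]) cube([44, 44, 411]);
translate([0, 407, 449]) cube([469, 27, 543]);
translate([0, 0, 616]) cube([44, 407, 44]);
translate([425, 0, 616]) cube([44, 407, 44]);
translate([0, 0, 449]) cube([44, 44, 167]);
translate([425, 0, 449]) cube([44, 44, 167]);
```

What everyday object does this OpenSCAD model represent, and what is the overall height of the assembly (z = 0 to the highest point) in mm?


A chair. The overall height is 992 mm.

A slab on four corner posts with a tall panel at the back — a chair. The seat slab sits at z = 411 with thickness 38, and the 543 mm backrest starts at the seat top, so the overall height is 411 + 38 + 543 = 992 mm.


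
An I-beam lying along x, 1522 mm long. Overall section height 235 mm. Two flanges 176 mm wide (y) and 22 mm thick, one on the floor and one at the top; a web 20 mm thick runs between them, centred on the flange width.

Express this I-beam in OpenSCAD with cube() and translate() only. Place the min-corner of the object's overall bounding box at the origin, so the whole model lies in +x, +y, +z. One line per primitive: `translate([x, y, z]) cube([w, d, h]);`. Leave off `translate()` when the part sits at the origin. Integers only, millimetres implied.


cube([1522, 176, 22]);
translate([0, 78, 22]) cube([1522, 20, 191]);
translate([0, 0, 213]) cube([1522, 176, 22]);
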